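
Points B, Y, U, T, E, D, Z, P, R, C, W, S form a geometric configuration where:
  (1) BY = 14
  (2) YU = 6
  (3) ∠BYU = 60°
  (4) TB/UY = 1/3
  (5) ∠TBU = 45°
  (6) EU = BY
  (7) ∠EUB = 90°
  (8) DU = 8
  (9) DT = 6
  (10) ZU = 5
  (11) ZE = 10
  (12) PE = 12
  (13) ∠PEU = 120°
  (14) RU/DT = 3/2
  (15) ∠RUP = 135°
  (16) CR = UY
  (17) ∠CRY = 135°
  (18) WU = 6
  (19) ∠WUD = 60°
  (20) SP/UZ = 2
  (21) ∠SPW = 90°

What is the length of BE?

From the given relations: EU = BY = 14.
Step 1: By the law of cosines on triangle UYB: UB² = 6² + 14² − 2·6·14·cos(60°) = 148, so UB = 2·√37.
Step 2: By the law of cosines on triangle BUE: BE² = (2·√37)² + 14² − 2·2·√37·14·cos(90°) = 344, so BE = 2·√86.

Therefore, the length of BE = 2·√86.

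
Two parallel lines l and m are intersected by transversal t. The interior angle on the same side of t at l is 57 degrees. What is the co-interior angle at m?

Co-interior angles sum to 180: 180 - 57 = 123 degrees.

123 degrees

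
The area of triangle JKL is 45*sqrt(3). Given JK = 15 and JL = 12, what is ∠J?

Area = (1/2) * a * b * sin(C)
sin(C) = 2 * Area / (a * b)
sin(C) = 2 * 45*sqrt(3) / (15 * 12)
sin(C) = sqrt(3)/2
C = arcsin(sqrt(3)/2) = 60°
Since sin(180° - C) = sin(C), the obtuse angle 120° gives the same area, so C = 60° or C = 120°.

60° or 120°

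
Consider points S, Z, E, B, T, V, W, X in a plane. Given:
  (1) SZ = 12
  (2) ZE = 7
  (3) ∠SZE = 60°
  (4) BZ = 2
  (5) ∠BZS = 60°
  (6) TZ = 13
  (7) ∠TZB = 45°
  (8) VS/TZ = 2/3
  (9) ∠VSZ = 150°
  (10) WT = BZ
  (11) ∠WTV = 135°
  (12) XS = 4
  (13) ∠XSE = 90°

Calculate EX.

Step 1: By the law of cosines on triangle EZS: ES² = 7² + 12² − 2·7·12·cos(60°) = 109, so ES = √109.
Step 2: By the law of cosines on triangle ESX: EX² = √109² + 4² − 2·√109·4·cos(90°) = 125, so EX = 5·√5.

Therefore, the length of EX = 5·√5.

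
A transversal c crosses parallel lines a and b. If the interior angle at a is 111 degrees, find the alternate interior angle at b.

Alternate interior angles formed by parallel lines and a transversal are equal.
The given angle is 111 degrees.
The alternate interior angle = 111 degrees.

111 degrees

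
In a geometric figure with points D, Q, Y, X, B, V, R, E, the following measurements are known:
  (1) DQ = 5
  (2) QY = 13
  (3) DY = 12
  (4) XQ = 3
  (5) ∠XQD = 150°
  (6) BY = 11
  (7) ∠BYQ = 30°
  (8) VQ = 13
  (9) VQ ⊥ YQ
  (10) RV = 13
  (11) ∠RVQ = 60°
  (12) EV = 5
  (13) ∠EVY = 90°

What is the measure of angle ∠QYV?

Step 1: By the law of cosines on triangle YQV: YV² = 13² + 13² − 2·13·13·cos(90°) = 338, so YV = 13·√2.
Step 2: By the inverse law of cosines on triangle QYV: cos(∠QYV) = (13² + (13·√2)² − 13²) / (2·13·13·√2) = 338/478 = 0.7071, so ∠QYV = 45°.

Therefore, the measure of angle ∠QYV = 45°.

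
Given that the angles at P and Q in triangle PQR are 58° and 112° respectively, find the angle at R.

The interior angles sum to 180°: angle R = 180 - 58 - 112 = 10°.
The triangle is obtuse (angles 58°, 112°, 10°).

10 degrees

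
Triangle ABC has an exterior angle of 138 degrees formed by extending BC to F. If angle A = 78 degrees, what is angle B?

angle B = 138 - 78 = 60 degrees (exterior angle theorem).

60 degrees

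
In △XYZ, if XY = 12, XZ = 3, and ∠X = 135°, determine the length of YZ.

When two sides and the included angle are known, the law of cosines gives the third side.
c^2 = a^2 + b^2 - 2ab cos(C) generalizes the Pythagorean theorem to non-right triangles.
Here: YZ^2 = 144 + 9 - 72*(-sqrt(2)/2) = 36*sqrt(2) + 153
YZ = 3*sqrt(4*sqrt(2) + 17)

3*sqrt(4*sqrt(2) + 17)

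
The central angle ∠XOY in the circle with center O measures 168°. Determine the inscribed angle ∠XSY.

An inscribed angle intercepts an arc from a point on the circle, while the central angle intercepts the same arc from the center.
The inscribed angle is always half the central angle: 168° / 2 = 84°.

84°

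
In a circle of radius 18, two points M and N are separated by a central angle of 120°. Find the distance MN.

Drop a perpendicular from the center to the chord, bisecting both the chord and the central angle.
Each half-chord = r sin(θ/2) = 18 sin(60°).
The full chord = 2 × 18 × sin(60°) = 18*sqrt(3).

18*sqrt(3)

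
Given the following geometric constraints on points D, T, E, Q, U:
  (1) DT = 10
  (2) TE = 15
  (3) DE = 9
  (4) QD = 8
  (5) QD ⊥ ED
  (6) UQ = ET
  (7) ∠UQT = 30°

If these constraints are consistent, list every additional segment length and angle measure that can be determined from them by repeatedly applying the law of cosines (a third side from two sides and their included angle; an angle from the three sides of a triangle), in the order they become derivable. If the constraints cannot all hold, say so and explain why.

The constraints are consistent. Derivable facts, in order:
After 1 step:
- EQ = √145
- ∠DET = 40.27°
- ∠DTE = 35.58°
- ∠EDT = 104.15°
After 2 steps:
- ∠DEQ = 41.63°
- ∠DQE = 48.37°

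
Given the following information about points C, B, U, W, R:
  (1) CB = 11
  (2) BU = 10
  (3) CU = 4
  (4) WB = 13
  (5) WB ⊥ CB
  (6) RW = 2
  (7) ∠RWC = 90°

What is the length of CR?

Step 1: By the law of cosines on triangle CBW: CW² = 11² + 13² − 2·11·13·cos(90°) = 290, so CW ≈ 17.03.
Step 2: By the law of cosines on triangle CWR: CR² = 17.03² + 2² − 2·17.03·2·cos(90°) = 294, so CR = 7·√6.

Therefore, the length of CR = 7·√6.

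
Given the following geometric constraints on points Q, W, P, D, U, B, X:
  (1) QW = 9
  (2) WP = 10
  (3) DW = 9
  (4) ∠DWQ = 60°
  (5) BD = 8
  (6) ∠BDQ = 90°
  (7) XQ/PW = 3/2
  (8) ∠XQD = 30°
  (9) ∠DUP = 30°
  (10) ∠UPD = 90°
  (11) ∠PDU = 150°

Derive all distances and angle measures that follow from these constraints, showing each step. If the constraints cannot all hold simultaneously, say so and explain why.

These constraints are not satisfiable: (9), (10) and (11) are the three interior angles of triangle DUP, which must sum to 180°, but 30° + 90° + 150° = 270°. No planar figure meets all of them, so nothing further can be derived.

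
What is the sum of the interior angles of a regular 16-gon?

The sum of interior angles of an n-sided polygon is (n - 2) * 180.
For n = 16: (16 - 2) * 180 = 14 * 180 = 2520 degrees.

2520 degrees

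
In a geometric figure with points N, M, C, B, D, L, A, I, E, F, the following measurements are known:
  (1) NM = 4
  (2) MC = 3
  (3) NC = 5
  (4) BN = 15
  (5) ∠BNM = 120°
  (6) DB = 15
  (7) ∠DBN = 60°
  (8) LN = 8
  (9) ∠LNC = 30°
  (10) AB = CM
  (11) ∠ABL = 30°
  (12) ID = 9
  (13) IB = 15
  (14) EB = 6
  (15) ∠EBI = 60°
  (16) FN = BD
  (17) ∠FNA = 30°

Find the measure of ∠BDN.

Step 1: By the law of cosines on triangle DBN: DN² = 15² + 15² − 2·15·15·cos(60°) = 225, so DN = 15.
Step 2: By the inverse law of cosines on triangle BDN: cos(∠BDN) = (15² + 15² − 15²) / (2·15·15) = 225/450 = 0.5, so ∠BDN = 60°.

Therefore, the measure of angle ∠BDN = 60°.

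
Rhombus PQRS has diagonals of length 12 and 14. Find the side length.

Half-diagonals are 6 and 7. side = sqrt(6^2 + 7^2) = sqrt(85)

sqrt(85)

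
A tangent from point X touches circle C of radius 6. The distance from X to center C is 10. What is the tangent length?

tangent = √(d² - r²) = √(10² - 6²) = √(100 - 36) = √64 = 8

8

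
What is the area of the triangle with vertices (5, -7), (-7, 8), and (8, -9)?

Shoelace: Area = (1/2)|5(8--9) + -7(-9--7) + 8(-7-8)| = (1/2)(21) = 21/2

21/2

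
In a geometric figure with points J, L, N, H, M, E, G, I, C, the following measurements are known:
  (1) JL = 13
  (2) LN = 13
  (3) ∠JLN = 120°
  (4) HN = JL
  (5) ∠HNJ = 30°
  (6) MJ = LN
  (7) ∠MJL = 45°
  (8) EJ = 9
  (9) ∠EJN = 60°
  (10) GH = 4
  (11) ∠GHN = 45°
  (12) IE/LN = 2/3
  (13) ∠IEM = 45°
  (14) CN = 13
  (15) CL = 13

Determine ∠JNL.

Step 1: By the law of cosines on triangle NLJ: NJ² = 13² + 13² − 2·13·13·cos(120°) = 507, so NJ = 13·√3.
Step 2: By the inverse law of cosines on triangle JNL: cos(∠JNL) = ((13·√3)² + 13² − 13²) / (2·13·√3·13) = 507/585.43 = 0.866, so ∠JNL = 30°.

Therefore, the measure of angle ∠JNL = 30°.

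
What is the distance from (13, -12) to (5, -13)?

d = sqrt((5 - 13)^2 + (-13 - -12)^2)
d = sqrt(-8^2 + -1^2)
d = sqrt(64 + 1)
d = sqrt(65)

sqrt(65)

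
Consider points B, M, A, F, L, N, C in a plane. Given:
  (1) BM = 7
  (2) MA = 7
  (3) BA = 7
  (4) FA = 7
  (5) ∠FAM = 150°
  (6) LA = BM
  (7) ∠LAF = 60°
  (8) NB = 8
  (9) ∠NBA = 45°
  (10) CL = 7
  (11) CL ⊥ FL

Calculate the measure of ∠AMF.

Step 1: By the law of cosines on triangle MAF: MF² = 7² + 7² − 2·7·7·cos(150°) = 182.87, so MF ≈ 13.52.
Step 2: By the inverse law of cosines on triangle AMF: cos(∠AMF) = (7² + 13.52² − 7²) / (2·7·13.52) = 182.87/189.32 = 0.9659, so ∠AMF = 15°.

Therefore, the measure of angle ∠AMF = 15°.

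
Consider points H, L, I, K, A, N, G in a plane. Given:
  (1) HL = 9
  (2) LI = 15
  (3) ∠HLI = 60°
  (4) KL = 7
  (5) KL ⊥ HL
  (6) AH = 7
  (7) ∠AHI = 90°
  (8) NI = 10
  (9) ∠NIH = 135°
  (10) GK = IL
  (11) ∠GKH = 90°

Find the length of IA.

Step 1: By the law of cosines on triangle HLI: HI² = 9² + 15² − 2·9·15·cos(60°) = 171, so HI = 3·√19.
Step 2: By the law of cosines on triangle IHA: IA² = (3·√19)² + 7² − 2·3·√19·7·cos(90°) = 220, so IA = 2·√55.

Therefore, the length of IA = 2·√55.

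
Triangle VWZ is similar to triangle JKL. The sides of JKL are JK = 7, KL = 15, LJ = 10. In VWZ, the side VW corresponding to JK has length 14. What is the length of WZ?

Similar triangles have proportional sides. Setting up the proportion:
VW / JK = WZ / KL
14 / 7 = WZ / 15
WZ = 15 * 14 / 7 = 30.

30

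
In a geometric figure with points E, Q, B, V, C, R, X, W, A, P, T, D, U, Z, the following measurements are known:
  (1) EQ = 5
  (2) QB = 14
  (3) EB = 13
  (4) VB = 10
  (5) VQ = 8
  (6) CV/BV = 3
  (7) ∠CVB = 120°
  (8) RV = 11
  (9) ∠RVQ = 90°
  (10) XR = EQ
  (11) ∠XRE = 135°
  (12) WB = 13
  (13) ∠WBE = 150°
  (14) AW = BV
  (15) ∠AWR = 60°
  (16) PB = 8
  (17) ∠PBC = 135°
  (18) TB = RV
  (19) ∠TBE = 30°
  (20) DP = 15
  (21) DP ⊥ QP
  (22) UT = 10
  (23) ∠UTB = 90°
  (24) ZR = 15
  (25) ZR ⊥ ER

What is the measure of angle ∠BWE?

Step 1: By the law of cosines on triangle WBE: WE² = 13² + 13² − 2·13·13·cos(150°) = 630.72, so WE ≈ 25.11.
Step 2: By the inverse law of cosines on triangle BWE: cos(∠BWE) = (13² + 25.11² − 13²) / (2·13·25.11) = 630.72/652.97 = 0.9659, so ∠BWE = 15°.

Therefore, the measure of angle ∠BWE = 15°.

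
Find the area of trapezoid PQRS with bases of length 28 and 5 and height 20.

Area of a trapezoid = (base1 + base2) * height / 2
Area = (28 + 5) * 20 / 2
Area = 33 * 20 / 2
Area = 660 / 2
Area = 330

330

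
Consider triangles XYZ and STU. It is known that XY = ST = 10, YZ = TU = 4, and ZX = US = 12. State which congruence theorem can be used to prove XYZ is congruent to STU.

The given information provides:
XY = ST = 10, YZ = TU = 4, and ZX = US = 12
This matches the SSS congruence theorem.
All three pairs of corresponding sides are equal (Side-Side-Side).

SSS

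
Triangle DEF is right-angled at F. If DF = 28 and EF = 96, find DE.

DE = sqrt(28^2 + 96^2) = sqrt(10000) = 100

100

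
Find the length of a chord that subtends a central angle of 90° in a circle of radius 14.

Drop a perpendicular from the center to the chord, bisecting both the chord and the central angle.
Each half-chord = r sin(θ/2) = 14 sin(45°).
The full chord = 2 × 14 × sin(45°) = 14*sqrt(2).

14*sqrt(2)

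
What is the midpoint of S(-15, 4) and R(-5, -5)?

The midpoint is the average of the coordinates:
x: (-15 + -5)/2 = -10
y: (4 + -5)/2 = -1/2
Midpoint = (-10, -1/2)

(-10, -1/2)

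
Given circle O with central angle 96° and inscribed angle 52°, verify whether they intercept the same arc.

By the inscribed angle theorem, the inscribed angle for a central angle of 96° should be 96° / 2 = 48°.
The given inscribed angle is 52°, which does not equal 48°.
Therefore, no, they do not correspond to the same arc.

No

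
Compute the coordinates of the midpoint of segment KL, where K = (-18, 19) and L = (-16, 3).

M = ((x₁ + x₂)/2, (y₁ + y₂)/2)
= ((-18 + -16)/2, (19 + 3)/2)
= (-34/2, 22/2) = (-17, 11)

(-17, 11)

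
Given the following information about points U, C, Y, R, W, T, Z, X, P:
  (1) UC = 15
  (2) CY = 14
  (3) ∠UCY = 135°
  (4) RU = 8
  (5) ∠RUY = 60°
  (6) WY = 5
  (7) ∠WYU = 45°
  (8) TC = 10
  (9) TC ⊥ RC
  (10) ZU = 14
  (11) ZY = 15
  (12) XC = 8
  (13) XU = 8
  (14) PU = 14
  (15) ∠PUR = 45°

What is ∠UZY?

Step 1: By the law of cosines on triangle UCY: UY² = 15² + 14² − 2·15·14·cos(135°) = 717.98, so UY ≈ 26.8.
Step 2: By the inverse law of cosines on triangle UZY: cos(∠UZY) = (14² + 15² − 26.8²) / (2·14·15) = -296.98/420 = -0.7071, so ∠UZY = 135°.

Therefore, the measure of angle ∠UZY = 135°.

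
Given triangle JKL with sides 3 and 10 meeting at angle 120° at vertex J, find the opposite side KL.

Law of cosines: KL^2 = 3^2 + 10^2 - 2(3)(10)cos(120°) = 139, so KL = sqrt(139).

sqrt(139)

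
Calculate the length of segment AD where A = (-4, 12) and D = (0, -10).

The horizontal distance is |0 - -4| = 4 and the vertical distance is |-10 - 12| = 22.
By the Pythagorean theorem, d = sqrt(4^2 + 22^2) = sqrt(500) = 10*sqrt(5).

10*sqrt(5)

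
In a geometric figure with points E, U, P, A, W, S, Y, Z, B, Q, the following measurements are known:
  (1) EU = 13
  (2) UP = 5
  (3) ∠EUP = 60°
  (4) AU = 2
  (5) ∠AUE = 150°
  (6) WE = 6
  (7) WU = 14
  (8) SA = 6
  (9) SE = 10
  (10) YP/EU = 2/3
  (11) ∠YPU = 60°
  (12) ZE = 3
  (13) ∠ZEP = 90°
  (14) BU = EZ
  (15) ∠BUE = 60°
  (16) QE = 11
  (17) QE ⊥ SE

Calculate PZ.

Step 1: By the law of cosines on triangle EUP: EP² = 13² + 5² − 2·13·5·cos(60°) = 129, so EP = √129.
Step 2: By the law of cosines on triangle PEZ: PZ² = √129² + 3² − 2·√129·3·cos(90°) = 138, so PZ = √138.

Therefore, the length of PZ = √138.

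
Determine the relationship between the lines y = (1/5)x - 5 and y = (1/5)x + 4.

Slope of line 1: m1 = 1/5
Slope of line 2: m2 = 1/5
Since m1 = m2 = 1/5, the lines are parallel.

Parallel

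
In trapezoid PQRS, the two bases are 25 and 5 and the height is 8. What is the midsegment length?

The midsegment (median) of a trapezoid connects the midpoints of the non-parallel sides.
Its length is the average of the two bases: (25 + 5) / 2 = 15.

15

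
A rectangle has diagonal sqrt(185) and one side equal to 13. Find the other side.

Using the Pythagorean theorem: d^2 = a^2 + b^2
b^2 = d^2 - a^2
b^2 = 185 - 169
b^2 = 16
b = sqrt(16) = 4

4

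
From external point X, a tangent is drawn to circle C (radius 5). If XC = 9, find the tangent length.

The tangent, radius, and line from the external point to the center form a right triangle.
The right angle is where the tangent meets the radius.
By the Pythagorean theorem: tangent² + 5² = 9²
tangent² = 81 - 25 = 56
tangent = 2*sqrt(14)

2*sqrt(14)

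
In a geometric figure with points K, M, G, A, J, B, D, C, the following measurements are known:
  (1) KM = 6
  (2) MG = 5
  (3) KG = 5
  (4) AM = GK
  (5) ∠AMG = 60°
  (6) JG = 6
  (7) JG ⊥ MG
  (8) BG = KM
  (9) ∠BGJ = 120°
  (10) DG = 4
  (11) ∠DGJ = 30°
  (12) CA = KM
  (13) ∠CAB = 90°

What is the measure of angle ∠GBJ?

From the given relations: BG = KM = 6.
Step 1: By the law of cosines on triangle BGJ: BJ² = 6² + 6² − 2·6·6·cos(120°) = 108, so BJ = 6·√3.
Step 2: By the inverse law of cosines on triangle GBJ: cos(∠GBJ) = (6² + (6·√3)² − 6²) / (2·6·6·√3) = 108/124.71 = 0.866, so ∠GBJ = 30°.

Therefore, the measure of angle ∠GBJ = 30°.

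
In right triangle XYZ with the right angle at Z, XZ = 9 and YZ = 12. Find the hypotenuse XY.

XY = sqrt(9^2 + 12^2) = sqrt(225) = 15

15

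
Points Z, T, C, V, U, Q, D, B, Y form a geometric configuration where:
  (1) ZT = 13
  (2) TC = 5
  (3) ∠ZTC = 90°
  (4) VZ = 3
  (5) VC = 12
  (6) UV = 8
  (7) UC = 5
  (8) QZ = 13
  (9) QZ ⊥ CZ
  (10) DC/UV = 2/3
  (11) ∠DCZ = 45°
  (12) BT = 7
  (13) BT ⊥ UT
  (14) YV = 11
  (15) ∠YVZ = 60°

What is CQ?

Step 1: By the law of cosines on triangle ZTC: ZC² = 13² + 5² − 2·13·5·cos(90°) = 194, so ZC = √194.
Step 2: By the law of cosines on triangle CZQ: CQ² = √194² + 13² − 2·√194·13·cos(90°) = 363, so CQ = 11·√3.

Therefore, the length of CQ = 11·√3.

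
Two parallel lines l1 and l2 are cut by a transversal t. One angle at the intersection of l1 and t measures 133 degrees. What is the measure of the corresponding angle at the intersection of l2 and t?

Corresponding angles are equal: 133 degrees.

133 degrees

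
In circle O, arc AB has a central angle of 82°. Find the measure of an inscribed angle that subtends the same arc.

Inscribed angle = 82° / 2 = 41° (inscribed angle theorem).

41°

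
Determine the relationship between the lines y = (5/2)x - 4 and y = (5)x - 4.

Slope of line 1: m1 = 5/2
Slope of line 2: m2 = 5
For parallel lines we need equal slopes: 5/2 != 5.
For perpendicular lines we need m1*m2 = -1: (5/2)(5) = 25/2 != -1.
Since neither condition holds, the lines are neither parallel nor perpendicular.

Neither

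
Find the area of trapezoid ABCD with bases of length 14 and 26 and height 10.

A trapezoid's area equals the midsegment times the height.
The midsegment is (14 + 26) / 2 = 20.
Area = 20 * 10 = 200.

200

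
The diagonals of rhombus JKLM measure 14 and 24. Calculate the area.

Area of a rhombus = (d1 * d2) / 2
Area = (14 * 24) / 2
Area = 336 / 2
Area = 168

168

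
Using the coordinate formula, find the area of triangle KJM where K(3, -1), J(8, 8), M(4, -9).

Shoelace: Area = (1/2)|3(8--9) + 8(-9--1) + 4(-1-8)| = (1/2)(49) = 49/2

49/2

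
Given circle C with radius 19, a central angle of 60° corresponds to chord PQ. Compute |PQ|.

Drop a perpendicular from the center to the chord, bisecting both the chord and the central angle.
Each half-chord = r sin(θ/2) = 19 sin(30°).
The full chord = 2 × 19 × sin(30°) = 19.

19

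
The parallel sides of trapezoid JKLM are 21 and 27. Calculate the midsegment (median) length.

The midsegment of a trapezoid = (base1 + base2) / 2
midsegment = (21 + 27) / 2
midsegment = 48 / 2
midsegment = 24

24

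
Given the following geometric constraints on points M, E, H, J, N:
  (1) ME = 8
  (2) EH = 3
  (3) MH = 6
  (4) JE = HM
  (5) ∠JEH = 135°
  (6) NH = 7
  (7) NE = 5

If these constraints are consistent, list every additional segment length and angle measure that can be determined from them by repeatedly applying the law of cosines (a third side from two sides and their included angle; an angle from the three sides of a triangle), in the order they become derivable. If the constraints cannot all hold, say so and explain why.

The constraints are consistent. Derivable facts, in order:
After 1 step:
- HJ ≈ 8.39
- ∠EHM = 121.86°
- ∠EHN = 38.21°
- ∠EMH = 18.57°
- ∠ENH = 21.79°
- ∠HEM = 39.57°
- ∠HEN = 120°
After 2 steps:
- ∠EHJ = 30.36°
- ∠EJH = 14.64°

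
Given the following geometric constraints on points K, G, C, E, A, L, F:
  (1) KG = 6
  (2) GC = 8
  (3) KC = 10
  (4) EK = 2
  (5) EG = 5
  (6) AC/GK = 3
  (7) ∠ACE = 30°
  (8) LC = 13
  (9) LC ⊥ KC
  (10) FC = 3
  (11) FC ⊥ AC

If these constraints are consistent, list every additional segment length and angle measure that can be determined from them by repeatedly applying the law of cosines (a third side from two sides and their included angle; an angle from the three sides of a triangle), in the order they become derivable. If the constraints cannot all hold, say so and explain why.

The constraints are consistent. Derivable facts, in order:
After 1 step:
- AF = 3·√37
- KL ≈ 16.4
- ∠CGK = 90°
- ∠CKG = 53.13°
- ∠EGK = 18.19°
- ∠EKG = 51.32°
- ∠GCK = 36.87°
- ∠GEK = 110.49°
After 2 steps:
- ∠AFC = 80.54°
- ∠CAF = 9.46°
- ∠CKL = 52.43°
- ∠CLK = 37.57°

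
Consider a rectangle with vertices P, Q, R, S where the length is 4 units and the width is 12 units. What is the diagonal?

d = sqrt(4^2 + 12^2) = sqrt(160) = 4*sqrt(10)

4*sqrt(10)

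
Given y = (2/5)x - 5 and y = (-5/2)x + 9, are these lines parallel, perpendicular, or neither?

Slope of line 1: m1 = 2/5
Slope of line 2: m2 = -5/2
m1 * m2 = (2/5) * (-5/2) = -1 = -1, so the lines are perpendicular.

Perpendicular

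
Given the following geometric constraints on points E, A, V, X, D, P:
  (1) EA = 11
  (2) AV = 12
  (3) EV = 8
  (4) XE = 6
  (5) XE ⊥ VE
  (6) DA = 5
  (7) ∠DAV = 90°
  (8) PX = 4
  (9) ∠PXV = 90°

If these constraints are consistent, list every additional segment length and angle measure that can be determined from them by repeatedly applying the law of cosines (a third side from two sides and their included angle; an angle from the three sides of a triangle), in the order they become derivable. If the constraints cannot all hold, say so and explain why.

The constraints are consistent. Derivable facts, in order:
After 1 step:
- VD = 13
- VX = 10
- ∠AEV = 76.53°
- ∠AVE = 63.06°
- ∠EAV = 40.42°
After 2 steps:
- VP = 2·√29
- ∠ADV = 67.38°
- ∠AVD = 22.62°
- ∠EVX = 36.87°
- ∠EXV = 53.13°
After 3 steps:
- ∠PVX = 21.8°
- ∠VPX = 68.2°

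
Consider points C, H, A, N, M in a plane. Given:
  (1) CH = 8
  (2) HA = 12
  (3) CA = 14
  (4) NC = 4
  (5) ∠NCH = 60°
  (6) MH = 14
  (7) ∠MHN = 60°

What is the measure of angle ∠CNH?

Step 1: By the law of cosines on triangle NCH: NH² = 4² + 8² − 2·4·8·cos(60°) = 48, so NH = 4·√3.
Step 2: By the inverse law of cosines on triangle CNH: cos(∠CNH) = (4² + (4·√3)² − 8²) / (2·4·4·√3) = 0/55.43 = 0, so ∠CNH = 90°.

Therefore, the measure of angle ∠CNH = 90°.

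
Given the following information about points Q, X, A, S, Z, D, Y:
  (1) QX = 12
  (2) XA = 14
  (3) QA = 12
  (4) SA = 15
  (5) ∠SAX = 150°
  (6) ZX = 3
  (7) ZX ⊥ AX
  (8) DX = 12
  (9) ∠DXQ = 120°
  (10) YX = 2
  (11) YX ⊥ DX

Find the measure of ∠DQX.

Step 1: By the law of cosines on triangle QXD: QD² = 12² + 12² − 2·12·12·cos(120°) = 432, so QD = 12·√3.
Step 2: By the inverse law of cosines on triangle DQX: cos(∠DQX) = ((12·√3)² + 12² − 12²) / (2·12·√3·12) = 432/498.83 = 0.866, so ∠DQX = 30°.

Therefore, the measure of angle ∠DQX = 30°.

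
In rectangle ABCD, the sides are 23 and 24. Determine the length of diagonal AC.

A rectangle's diagonal splits it into two right triangles, with the diagonal as the hypotenuse.
By the Pythagorean theorem, d^2 = 23^2 + 24^2 = 1105.
Therefore d = sqrt(1105).

sqrt(1105)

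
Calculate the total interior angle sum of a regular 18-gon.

The sum of interior angles of an n-sided polygon is (n - 2) * 180.
For n = 18: (18 - 2) * 180 = 16 * 180 = 2880 degrees.

2880 degrees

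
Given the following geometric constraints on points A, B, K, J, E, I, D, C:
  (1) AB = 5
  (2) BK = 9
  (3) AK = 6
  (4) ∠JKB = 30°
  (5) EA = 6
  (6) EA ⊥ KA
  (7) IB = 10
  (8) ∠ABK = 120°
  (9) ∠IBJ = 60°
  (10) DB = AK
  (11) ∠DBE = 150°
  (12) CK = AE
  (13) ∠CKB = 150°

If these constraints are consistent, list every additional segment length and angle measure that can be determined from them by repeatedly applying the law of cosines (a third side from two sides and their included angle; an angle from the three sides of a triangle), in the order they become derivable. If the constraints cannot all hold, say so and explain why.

These constraints are not satisfiable: (1), (2) and (3) fix all three sides of triangle ABK, so by the law of cosines cos(∠ABK) = (5² + 9² − 6²) / (2·5·9) = 0.7778, i.e. ∠ABK ≈ 38.94°, which contradicts (8) ∠ABK = 120°. No planar figure meets all of them, so nothing further can be derived.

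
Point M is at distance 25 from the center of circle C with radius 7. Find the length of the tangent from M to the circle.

tangent = √(d² - r²) = √(25² - 7²) = √(625 - 49) = √576 = 24

24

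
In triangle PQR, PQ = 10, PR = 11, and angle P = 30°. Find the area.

Area = (1/2)(10)(11) sin(30°) = (1/2)(10)(11)(1/2) = 55/2

55/2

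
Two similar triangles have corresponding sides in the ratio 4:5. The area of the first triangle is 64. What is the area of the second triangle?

The ratio of areas of similar triangles = (side ratio)^2.
Side ratio = 4:5, so area ratio = 16:25.
Area of the second triangle / Area of the first triangle = 25/16
Area of the second triangle = 64 * 25/16 = 100

100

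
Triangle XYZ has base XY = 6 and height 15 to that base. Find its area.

Area = (1/2) * base * height
Area = (1/2) * 6 * 15
Area = 45

45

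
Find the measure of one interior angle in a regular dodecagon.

Each interior angle of a regular n-gon is (n - 2) * 180 / n.
For n = 12: (12 - 2) * 180 / 12 = 1800/12 = 150 degrees.

150 degrees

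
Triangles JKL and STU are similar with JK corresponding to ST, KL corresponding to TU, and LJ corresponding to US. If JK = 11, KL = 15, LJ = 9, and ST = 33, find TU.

Since the triangles are similar, the ratio of corresponding sides is constant.
Scale factor k = ST / JK = 33 / 11 = 3
TU = k * KL = 3 * 15 = 45

45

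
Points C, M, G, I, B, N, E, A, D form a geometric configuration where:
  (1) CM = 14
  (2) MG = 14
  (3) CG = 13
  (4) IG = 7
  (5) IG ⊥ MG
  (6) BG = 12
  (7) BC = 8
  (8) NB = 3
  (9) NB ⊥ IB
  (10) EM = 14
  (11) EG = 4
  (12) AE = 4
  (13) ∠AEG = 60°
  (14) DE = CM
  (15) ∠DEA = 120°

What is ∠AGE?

Step 1: By the law of cosines on triangle GEA: GA² = 4² + 4² − 2·4·4·cos(60°) = 16, so GA = 4.
Step 2: By the inverse law of cosines on triangle AGE: cos(∠AGE) = (4² + 4² − 4²) / (2·4·4) = 16/32 = 0.5, so ∠AGE = 60°.

Therefore, the measure of angle ∠AGE = 60°.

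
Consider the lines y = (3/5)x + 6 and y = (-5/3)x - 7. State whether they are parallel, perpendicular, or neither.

Slope of line 1: m1 = 3/5
Slope of line 2: m2 = -5/3
m1 * m2 = (3/5) * (-5/3) = -1 = -1, so the lines are perpendicular.

Perpendicular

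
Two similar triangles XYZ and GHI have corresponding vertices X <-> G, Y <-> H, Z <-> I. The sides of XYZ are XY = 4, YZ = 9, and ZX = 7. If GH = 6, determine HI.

Similar triangles have proportional sides. Setting up the proportion:
GH / XY = HI / YZ
6 / 4 = HI / 9
HI = 9 * 6 / 4 = 27/2.

27/2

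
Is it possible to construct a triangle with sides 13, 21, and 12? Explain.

Sort the sides: 12, 13, 21.
It suffices to check that the sum of the two smallest exceeds the largest:
12 + 13 = 25 > 21. ✓
Yes, a valid triangle can be formed.

Yes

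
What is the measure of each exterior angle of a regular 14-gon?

Each exterior angle of a regular n-gon is 360 / n.
For n = 14: 360 / 14 = 180/7 degrees.

180/7 degrees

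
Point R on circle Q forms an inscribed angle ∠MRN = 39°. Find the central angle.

By the inscribed angle theorem, the central angle is twice the inscribed angle.
Central angle = 2 × 39° = 78°

78°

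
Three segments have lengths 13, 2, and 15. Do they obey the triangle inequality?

The longest side is 15. The other two sides sum to 2 + 13 = 15.
Since 15 ≤ 15, the two shorter sides cannot reach around to close the triangle.

No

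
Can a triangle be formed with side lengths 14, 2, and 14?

Yes.
The triangle inequality requires that the sum of any two sides exceeds the third.
Here 2 + 14 = 16 > 14, so the condition is met.

Yes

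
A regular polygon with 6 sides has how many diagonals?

Total line segments between 6 vertices = C(6,2) = 15.
Subtract the 6 sides: 15 - 6 = 9 diagonals.

9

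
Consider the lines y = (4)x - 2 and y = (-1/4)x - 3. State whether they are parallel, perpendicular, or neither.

Slope of line 1: m1 = 4
Slope of line 2: m2 = -1/4
m1 * m2 = (4) * (-1/4) = -1 = -1, so the lines are perpendicular.

Perpendicular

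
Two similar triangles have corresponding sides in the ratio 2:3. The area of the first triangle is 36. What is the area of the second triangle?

The ratio of areas of similar triangles = (side ratio)^2.
Side ratio = 2:3, so area ratio = 4:9.
Area of the second triangle / Area of the first triangle = 9/4
Area of the second triangle = 36 * 9/4 = 81

81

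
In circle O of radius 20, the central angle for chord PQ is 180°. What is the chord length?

Drop a perpendicular from the center to the chord, bisecting both the chord and the central angle.
Each half-chord = r sin(θ/2) = 20 sin(90°).
The full chord = 2 × 20 × sin(90°) = 40.

40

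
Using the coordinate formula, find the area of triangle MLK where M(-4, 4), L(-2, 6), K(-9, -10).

Shoelace: Area = (1/2)|-4(6--10) + -2(-10-4) + -9(4-6)| = (1/2)(18) = 9

9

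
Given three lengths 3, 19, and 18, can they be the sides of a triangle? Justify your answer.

For three segments to close into a triangle, no single side can be as long as the other two combined.
The longest side is 19, and 3 + 18 = 21 > 19.
A triangle can be formed.

Yes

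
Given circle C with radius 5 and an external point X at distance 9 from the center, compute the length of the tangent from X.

Let T be the point of tangency. Then CT ⊥ XT (radius ⊥ tangent).
In right triangle CTX: CX² = CT² + XT²
9² = 5² + XT²
XT² = 56, XT = 2*sqrt(14)

2*sqrt(14)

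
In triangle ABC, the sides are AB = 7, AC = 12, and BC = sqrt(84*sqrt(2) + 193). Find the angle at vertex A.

By the inverse law of cosines: cos(A) = (AB² + AC² - BC²) / (2 × AB × AC)
cos(A) = (7² + 12² - (sqrt(84*sqrt(2) + 193))²) / (2 × 7 × 12)
cos(A) = (49 + 144 - (84*sqrt(2) + 193)) / 168
cos(A) = -sqrt(2)/2
A = arccos(-sqrt(2)/2) = 135°

135°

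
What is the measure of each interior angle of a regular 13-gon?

Each interior angle of a regular n-gon is (n - 2) * 180 / n.
For n = 13: (13 - 2) * 180 / 13 = 1980/13 = 1980/13 degrees.

1980/13 degrees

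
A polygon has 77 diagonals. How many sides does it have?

Using d = n(n - 3)/2, we solve 77 = n(n - 3)/2.
So n(n - 3) = 154.
Testing n = 14: 14 * 11 = 154 = 154. Correct.
The polygon has 14 sides.

14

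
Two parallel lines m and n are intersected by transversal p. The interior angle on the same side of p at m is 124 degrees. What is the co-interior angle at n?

Co-interior angles sum to 180: 180 - 124 = 56 degrees.

56 degrees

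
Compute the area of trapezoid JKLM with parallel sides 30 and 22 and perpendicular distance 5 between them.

A trapezoid's area equals the midsegment times the height.
The midsegment is (30 + 22) / 2 = 26.
Area = 26 * 5 = 130.

130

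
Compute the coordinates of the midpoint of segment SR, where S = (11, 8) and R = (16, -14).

The midpoint is the point halfway along the segment.
Move half the horizontal distance: 11 + (16 - 11)/2 = 11 + 5/2 = 27/2
Move half the vertical distance: 8 + (-14 - 8)/2 = 8 + -22/2 = -3
Midpoint = (27/2, -3)

(27/2, -3)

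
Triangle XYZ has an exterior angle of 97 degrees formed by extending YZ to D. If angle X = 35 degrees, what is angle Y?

By the exterior angle theorem: exterior angle = sum of remote interior angles.
97 = 35 + angle Y
angle Y = 97 - 35 = 62 degrees

62 degrees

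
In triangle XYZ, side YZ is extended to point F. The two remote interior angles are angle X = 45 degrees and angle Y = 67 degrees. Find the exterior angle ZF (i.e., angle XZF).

By the exterior angle theorem, an exterior angle of a triangle equals the sum of the two remote interior angles.
Exterior angle = angle X + angle Y
Exterior angle = 45 + 67 = 112 degrees

112 degrees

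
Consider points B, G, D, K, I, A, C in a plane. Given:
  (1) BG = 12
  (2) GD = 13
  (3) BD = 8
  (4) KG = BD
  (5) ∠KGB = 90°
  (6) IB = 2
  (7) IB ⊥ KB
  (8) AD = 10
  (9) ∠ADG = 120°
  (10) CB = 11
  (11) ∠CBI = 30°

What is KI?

From the given relations: KG = BD = 8.
Step 1: By the law of cosines on triangle BGK: BK² = 12² + 8² − 2·12·8·cos(90°) = 208, so BK = 4·√13.
Step 2: By the law of cosines on triangle KBI: KI² = (4·√13)² + 2² − 2·4·√13·2·cos(90°) = 212, so KI = 2·√53.

Therefore, the length of KI = 2·√53.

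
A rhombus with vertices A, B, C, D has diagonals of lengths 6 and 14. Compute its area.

Area = (6 * 14) / 2 = 84 / 2 = 42

42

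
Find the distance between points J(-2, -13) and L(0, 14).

d = sqrt((0 - -2)^2 + (14 - -13)^2)
d = sqrt(2^2 + 27^2)
d = sqrt(4 + 729)
d = sqrt(733)

sqrt(733)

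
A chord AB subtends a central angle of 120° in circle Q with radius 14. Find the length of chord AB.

Chord length = 2r sin(θ/2)
= 2 × 14 × sin(120°/2)
= 2 × 14 × sin(60°)
= 14*sqrt(3)

14*sqrt(3)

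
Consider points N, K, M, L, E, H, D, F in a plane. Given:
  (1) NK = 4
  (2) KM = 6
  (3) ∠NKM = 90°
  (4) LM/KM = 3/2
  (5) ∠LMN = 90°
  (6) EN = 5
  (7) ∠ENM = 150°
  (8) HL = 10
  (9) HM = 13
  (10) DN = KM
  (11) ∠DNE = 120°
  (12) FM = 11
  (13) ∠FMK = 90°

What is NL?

From the given relations: LM = 3/2·KM = 3/2·6 = 9.
Step 1: By the law of cosines on triangle NKM: NM² = 4² + 6² − 2·4·6·cos(90°) = 52, so NM = 2·√13.
Step 2: By the law of cosines on triangle NML: NL² = (2·√13)² + 9² − 2·2·√13·9·cos(90°) = 133, so NL = √133.

Therefore, the length of NL = √133.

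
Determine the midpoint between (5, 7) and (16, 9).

The midpoint is the point halfway along the segment.
Move half the horizontal distance: 5 + (16 - 5)/2 = 5 + 11/2 = 21/2
Move half the vertical distance: 7 + (9 - 7)/2 = 7 + 2/2 = 8
Midpoint = (21/2, 8)

(21/2, 8)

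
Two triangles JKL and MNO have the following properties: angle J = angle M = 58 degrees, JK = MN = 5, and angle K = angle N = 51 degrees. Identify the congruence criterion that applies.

The given information matches ASA: Two pairs of corresponding angles and the included side are equal (Angle-Side-Angle).

ASA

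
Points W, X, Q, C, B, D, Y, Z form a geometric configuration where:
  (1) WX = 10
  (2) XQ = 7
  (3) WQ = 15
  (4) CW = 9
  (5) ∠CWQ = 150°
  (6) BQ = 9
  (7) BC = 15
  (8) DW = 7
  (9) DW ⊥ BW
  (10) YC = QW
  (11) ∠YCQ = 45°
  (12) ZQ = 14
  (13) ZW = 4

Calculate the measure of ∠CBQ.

Step 1: By the law of cosines on triangle CWQ: CQ² = 9² + 15² − 2·9·15·cos(150°) = 539.83, so CQ ≈ 23.23.
Step 2: By the inverse law of cosines on triangle CBQ: cos(∠CBQ) = (15² + 9² − 23.23²) / (2·15·9) = -233.83/270 = -0.866, so ∠CBQ = 150°.

Therefore, the measure of angle ∠CBQ = 150°.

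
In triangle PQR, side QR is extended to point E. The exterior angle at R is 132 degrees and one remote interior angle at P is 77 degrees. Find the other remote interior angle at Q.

The exterior angle theorem states that an exterior angle equals the sum of the two non-adjacent interior angles.
So 132 = 77 + angle Q, which gives angle Q = 132 - 77 = 55 degrees.

55 degrees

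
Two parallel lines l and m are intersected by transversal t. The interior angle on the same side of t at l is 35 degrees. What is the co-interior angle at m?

Co-interior (same-side interior) angles are between the parallel lines on the same side of the transversal.
Unlike corresponding or alternate interior angles, they are supplementary rather than equal.
So the angle = 180 - 35 = 145 degrees.

145 degrees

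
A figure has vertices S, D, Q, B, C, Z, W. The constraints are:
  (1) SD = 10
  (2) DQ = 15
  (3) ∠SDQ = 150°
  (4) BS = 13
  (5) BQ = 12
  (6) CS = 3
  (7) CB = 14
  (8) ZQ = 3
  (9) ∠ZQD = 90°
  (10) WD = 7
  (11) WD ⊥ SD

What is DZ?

Step 1: By the law of cosines on triangle DQZ: DZ² = 15² + 3² − 2·15·3·cos(90°) = 234, so DZ = 3·√26.

Therefore, the length of DZ = 3·√26.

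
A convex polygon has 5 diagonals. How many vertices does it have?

Using d = n(n - 3)/2, we solve 5 = n(n - 3)/2.
So n(n - 3) = 10.
Testing n = 5: 5 * 2 = 10 = 10. Correct.
The polygon has 5 sides.

5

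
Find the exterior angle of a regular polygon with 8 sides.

Each exterior angle of a regular n-gon is 360 / n.
For n = 8: 360 / 8 = 45 degrees.

45 degrees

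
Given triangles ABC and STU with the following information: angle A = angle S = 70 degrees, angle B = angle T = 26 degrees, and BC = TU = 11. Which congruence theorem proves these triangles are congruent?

The given information matches AAS: Two pairs of corresponding angles and a non-included side are equal (Angle-Angle-Side).

AAS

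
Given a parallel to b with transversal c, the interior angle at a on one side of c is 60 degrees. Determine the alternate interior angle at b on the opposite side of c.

Alternate interior angles are equal: 60 degrees.

60 degrees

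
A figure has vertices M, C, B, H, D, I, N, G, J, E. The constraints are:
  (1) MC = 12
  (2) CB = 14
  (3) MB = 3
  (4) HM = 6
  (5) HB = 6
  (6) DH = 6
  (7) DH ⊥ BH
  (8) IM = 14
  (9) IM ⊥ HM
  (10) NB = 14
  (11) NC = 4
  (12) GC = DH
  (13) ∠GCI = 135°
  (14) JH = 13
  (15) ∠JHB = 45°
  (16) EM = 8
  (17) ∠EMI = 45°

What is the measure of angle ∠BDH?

Step 1: By the law of cosines on triangle DHB: DB² = 6² + 6² − 2·6·6·cos(90°) = 72, so DB = 6·√2.
Step 2: By the inverse law of cosines on triangle BDH: cos(∠BDH) = ((6·√2)² + 6² − 6²) / (2·6·√2·6) = 72/101.82 = 0.7071, so ∠BDH = 45°.

Therefore, the measure of angle ∠BDH = 45°.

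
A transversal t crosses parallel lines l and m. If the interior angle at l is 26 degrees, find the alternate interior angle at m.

Alternate interior angles formed by parallel lines and a transversal are equal.
The given angle is 26 degrees.
The alternate interior angle = 26 degrees.

26 degrees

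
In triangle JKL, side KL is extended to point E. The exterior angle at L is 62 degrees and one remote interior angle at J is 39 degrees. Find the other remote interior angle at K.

The exterior angle theorem states that an exterior angle equals the sum of the two non-adjacent interior angles.
So 62 = 39 + angle K, which gives angle K = 62 - 39 = 23 degrees.

23 degrees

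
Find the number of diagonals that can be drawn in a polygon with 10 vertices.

The number of diagonals in an n-gon is n(n - 3)/2.
For n = 10: 10(10 - 3)/2 = 10 × 7 / 2 = 35.

35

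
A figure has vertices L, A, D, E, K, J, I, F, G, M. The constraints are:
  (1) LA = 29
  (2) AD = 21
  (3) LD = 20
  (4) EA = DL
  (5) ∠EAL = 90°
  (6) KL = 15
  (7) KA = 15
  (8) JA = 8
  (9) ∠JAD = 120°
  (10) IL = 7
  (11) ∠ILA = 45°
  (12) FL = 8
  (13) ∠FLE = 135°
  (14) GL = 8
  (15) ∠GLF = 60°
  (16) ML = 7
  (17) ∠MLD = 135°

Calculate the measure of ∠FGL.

Step 1: By the law of cosines on triangle GLF: GF² = 8² + 8² − 2·8·8·cos(60°) = 64, so GF = 8.
Step 2: By the inverse law of cosines on triangle FGL: cos(∠FGL) = (8² + 8² − 8²) / (2·8·8) = 64/128 = 0.5, so ∠FGL = 60°.

Therefore, the measure of angle ∠FGL = 60°.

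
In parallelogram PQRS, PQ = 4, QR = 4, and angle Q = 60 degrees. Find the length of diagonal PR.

The diagonal of a parallelogram can be found by treating two adjacent sides and the diagonal as a triangle.
Applying the law of cosines with sides 4, 4 and included angle 60°:
d^2 = 16 + 16 - 32*cos(60°) = 16
d = 4

4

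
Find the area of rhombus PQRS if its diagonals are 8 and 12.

The diagonals of a rhombus divide it into four right triangles.
Each triangle has legs 8/ 2 = 4 and 12/2 = 6, so each has area (1/2)*4*6 = 12.
Four such triangles give total area = (d1 * d2) / 2 = 48.

48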